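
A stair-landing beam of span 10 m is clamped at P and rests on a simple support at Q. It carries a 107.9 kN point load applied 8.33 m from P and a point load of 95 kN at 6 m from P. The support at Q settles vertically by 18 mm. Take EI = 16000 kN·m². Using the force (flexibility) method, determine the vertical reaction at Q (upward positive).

Choose R_Q as the redundant. The primary structure is the cantilever fixed at P.
Primary-structure tip deflection at Q by superposition:
  point load 107.9 at a = 8.33: Pa²(3L − a)/(6EI) = 27041/EI
  point load 95 at a = 6: Pa²(3L − a)/(6EI) = 13680/EI
  δ_0 = 40721/EI
Flexibility coefficient — unit upward force at Q: δ_{QQ} = L³/(3EI) = 333.3/EI.
With EI = 16000 kN·m²: δ_0 = 2.545 m and δ_{QQ} = 0.020833 m/kN.
Compatibility — the beam at Q must follow the support down by 0.018 m: δ_0 − R_Q·δ_{QQ} = 0.018, so R_Q = (2.545 − 0.018)/0.020833 = 121.3 kN.

R_Q = 121.3 kN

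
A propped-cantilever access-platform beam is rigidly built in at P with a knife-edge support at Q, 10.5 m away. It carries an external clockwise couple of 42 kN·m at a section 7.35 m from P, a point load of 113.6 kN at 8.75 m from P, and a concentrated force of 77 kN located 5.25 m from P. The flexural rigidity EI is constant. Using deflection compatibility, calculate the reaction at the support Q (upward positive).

R_Q = 115 kN

Remove the prop at Q; the released (primary) structure is a cantilever built in at P.
Deflection at Q on the released cantilever, summing each load's contribution:
  clockwise couple 42 at a = 7.35: M₀a(2L − a)/(2EI) = 2107/EI
  point load 113.6 at a = 8.75: Pa²(3L − a)/(6EI) = 32978/EI
  point load 77 at a = 5.25: Pa²(3L − a)/(6EI) = 9285/EI
  δ_0 = 44370/EI
Tip deflection under a unit load at Q: L³/(3EI) = 385.9/EI.
Compatibility at Q: δ_0 − R_Q·δ_{QQ} = 0, so R_Q = 44370/385.9 = 115 kN.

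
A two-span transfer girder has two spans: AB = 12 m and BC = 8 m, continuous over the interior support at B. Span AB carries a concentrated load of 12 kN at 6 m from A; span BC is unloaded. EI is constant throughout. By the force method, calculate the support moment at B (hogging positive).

M_B = 16.2 kN·m

Take M_B as the redundant. Released structure: two simple spans AB and BC with a hinge at B.
End slopes at the hinge B, treating each span as simply supported:
  span AB: point load 12 at a = 6: Pab(L + a)/(6LEI) = 108/EI
  relative rotation θ_0 = (108 + 0)/EI = 108/EI
A unit hogging moment at B produces rotation L₁/(3EI) + L₂/(3EI) = 6.667/EI.
Compatibility: M_B·(L₁+L₂)/(3EI) = θ_0, giving M_B = 16.2 kN·m (hogging).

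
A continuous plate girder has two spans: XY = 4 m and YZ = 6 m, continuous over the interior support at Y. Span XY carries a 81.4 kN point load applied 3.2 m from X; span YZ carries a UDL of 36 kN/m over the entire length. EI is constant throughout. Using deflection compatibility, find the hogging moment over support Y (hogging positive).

M_Y = 116 kN·m

Release continuity at Y by inserting a hinge; the redundant is the internal moment M_Y. The primary structure is two simply-supported spans XY and YZ.
Discontinuity in slope at Y on the released structure — sum the simple-span end rotations:
  span XY: point load 81.4 at a = 3.2: Pab(L + a)/(6LEI) = 62.52/EI
  span YZ: UDL 36: wL³/(24EI) = 324/EI
  relative rotation θ_0 = (62.52 + 324)/EI = 386.5/EI
A unit hogging moment at Y produces rotation L₁/(3EI) + L₂/(3EI) = 3.333/EI.
Slope continuity at Y: θ_0 = M_Y·3.333/EI, so M_Y = 386.5/3.333 = 116 kN·m (hogging).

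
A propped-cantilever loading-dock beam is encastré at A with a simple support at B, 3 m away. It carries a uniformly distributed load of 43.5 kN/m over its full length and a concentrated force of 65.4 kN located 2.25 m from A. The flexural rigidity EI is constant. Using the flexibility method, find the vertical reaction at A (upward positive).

Take the reaction at B as the redundant and release it; the primary structure is a cantilever fixed at A.
Deflection at B on the released cantilever, summing each load's contribution:
  UDL 43.5: wL⁴/(8EI) = 440.4/EI
  point load 65.4 at a = 2.25: Pa²(3L − a)/(6EI) = 372.5/EI
  δ_0 = 812.9/EI
Flexibility coefficient — unit upward force at B: δ_{BB} = L³/(3EI) = 9/EI.
Compatibility at B: δ_0 − R_B·δ_{BB} = 0, so R_B = 812.9/9 = 90.32 kN.
Vertical equilibrium: R_A = ΣP − R_B = 195.9 − 90.32 = 105.6 kN.

R_A = 105.6 kN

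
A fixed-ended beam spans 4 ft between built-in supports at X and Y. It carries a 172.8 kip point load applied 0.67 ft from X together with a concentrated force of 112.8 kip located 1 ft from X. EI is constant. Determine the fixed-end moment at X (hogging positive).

M_X = 143.7 kip·ft

Release both end moments; the primary structure is a simply-supported span XY with redundants M_X and M_Y.
Simple-span end rotations at X and Y under the given loads:
  at X: point load 172.8 at a = 0.67: Pab(L + b)/(6LEI) = 117.7/EI
  at Y: point load 172.8 at a = 0.67: Pab(L + a)/(6LEI) = 75.02/EI
  at X: point load 112.8 at a = 1: Pab(L + b)/(6LEI) = 98.7/EI
  at Y: point load 112.8 at a = 1: Pab(L + a)/(6LEI) = 70.5/EI
  θ_X0 = 216.4/EI,  θ_Y0 = 145.5/EI
Flexibility coefficients: a unit moment at one end gives L/(3EI) there and L/(6EI) at the far end, so f₁₁ = f₂₂ = 1.333/EI and f₁₂ = f₂₁ = 0.6667/EI.
Compatibility — zero rotation at each built-in end:
  1.333 M_X + 0.6667 M_Y = 216.4
  0.6667 M_X + 1.333 M_Y = 145.5
Solving the pair gives M_X = 143.7 kip·ft and M_Y = 37.29 kip·ft (hogging).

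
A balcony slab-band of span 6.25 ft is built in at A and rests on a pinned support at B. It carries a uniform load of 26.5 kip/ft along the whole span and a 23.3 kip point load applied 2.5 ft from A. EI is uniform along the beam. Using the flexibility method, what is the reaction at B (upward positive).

Remove the prop at B; the released (primary) structure is a cantilever built in at A.
Deflection at B on the released cantilever, summing each load's contribution:
  UDL 26.5: wL⁴/(8EI) = 5054/EI
  point load 23.3 at a = 2.5: Pa²(3L − a)/(6EI) = 394.4/EI
  δ_0 = 5449/EI
Flexibility coefficient — unit upward force at B: δ_{BB} = L³/(3EI) = 81.38/EI.
Compatibility at B: δ_0 − R_B·δ_{BB} = 0, so R_B = 5449/81.38 = 66.96 kip.

R_B = 66.96 kip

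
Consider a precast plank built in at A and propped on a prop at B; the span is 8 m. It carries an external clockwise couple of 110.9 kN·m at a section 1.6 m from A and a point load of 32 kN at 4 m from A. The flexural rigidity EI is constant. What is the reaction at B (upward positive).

R_B = 17.49 kN

Remove the prop at B; the released (primary) structure is a cantilever built in at A.
Primary-structure tip deflection at B by superposition:
  clockwise couple 110.9 at a = 1.6: M₀a(2L − a)/(2EI) = 1278/EI
  point load 32 at a = 4: Pa²(3L − a)/(6EI) = 1707/EI
  δ_0 = 2984/EI
Tip deflection under a unit load at B: L³/(3EI) = 170.7/EI.
The prop prevents deflection at B: R_B = δ_0/δ_{BB} = 2984/170.7 = 17.49 kN.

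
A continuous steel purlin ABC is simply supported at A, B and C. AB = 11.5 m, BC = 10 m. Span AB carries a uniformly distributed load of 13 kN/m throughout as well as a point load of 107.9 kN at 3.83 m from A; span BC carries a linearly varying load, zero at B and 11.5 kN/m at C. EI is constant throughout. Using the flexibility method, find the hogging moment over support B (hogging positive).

M_B = 244.4 kN·m

Take M_B as the redundant. Released structure: two simple spans AB and BC with a hinge at B.
Rotations at B on the released spans (each span's end-slope, ×1/EI):
  span AB: UDL 13: wL³/(24EI) = 823.8/EI
  span AB: point load 107.9 at a = 3.83: Pab(L + a)/(6LEI) = 704.2/EI
  span BC: triangular load, peak 11.5: 7w₀L³/(360EI) = 223.6/EI
  relative rotation θ_0 = (1528 + 223.6)/EI = 1752/EI
A unit hogging moment at B produces rotation L₁/(3EI) + L₂/(3EI) = 7.167/EI.
Compatibility: M_B·(L₁+L₂)/(3EI) = θ_0, giving M_B = 244.4 kN·m (hogging).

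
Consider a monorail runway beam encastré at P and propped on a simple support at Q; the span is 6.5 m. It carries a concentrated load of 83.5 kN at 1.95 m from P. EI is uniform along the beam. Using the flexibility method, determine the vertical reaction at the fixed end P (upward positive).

Choose R_Q as the redundant. The primary structure is the cantilever fixed at P.
Primary-structure tip deflection at Q by superposition:
  point load 83.5 at a = 1.95: Pa²(3L − a)/(6EI) = 928.7/EI
Flexibility coefficient — unit upward force at Q: δ_{QQ} = L³/(3EI) = 91.54/EI.
The prop prevents deflection at Q: R_Q = δ_0/δ_{QQ} = 928.7/91.54 = 10.15 kN.
Vertical equilibrium: R_P = ΣP − R_Q = 83.5 − 10.15 = 73.35 kN.

R_P = 73.35 kN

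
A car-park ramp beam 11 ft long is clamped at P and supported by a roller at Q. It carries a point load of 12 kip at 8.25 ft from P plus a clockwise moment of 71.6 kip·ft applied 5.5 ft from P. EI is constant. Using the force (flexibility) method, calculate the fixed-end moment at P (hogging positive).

Choose R_Q as the redundant. The primary structure is the cantilever fixed at P.
Free-end deflection of the primary structure under the applied loading (downward +):
  point load 12 at a = 8.25: Pa²(3L − a)/(6EI) = 3369/EI
  clockwise couple 71.6 at a = 5.5: M₀a(2L − a)/(2EI) = 3249/EI
  δ_0 = 6618/EI
Tip deflection under a unit load at Q: L³/(3EI) = 443.7/EI.
The prop prevents deflection at Q: R_Q = δ_0/δ_{QQ} = 6618/443.7 = 14.92 kip.
Moment equilibrium about P: M_P = Σ(load moments about P) − R_Q·L = 170.6 − 14.92×11 = 6.519 kip·ft.

M_P = 6.519 kip·ft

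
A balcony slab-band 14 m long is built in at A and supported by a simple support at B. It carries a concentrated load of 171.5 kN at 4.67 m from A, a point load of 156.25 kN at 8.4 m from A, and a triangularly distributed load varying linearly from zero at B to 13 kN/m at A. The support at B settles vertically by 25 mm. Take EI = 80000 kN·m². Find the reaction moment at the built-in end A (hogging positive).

M_A = 1013 kN·m

Release the roller at B. Primary structure: cantilever fixed at A.
Downward deflection at the released point B due to the loads:
  point load 171.5 at a = 4.67: Pa²(3L − a)/(6EI) = 23270/EI
  point load 156.25 at a = 8.4: Pa²(3L − a)/(6EI) = 61740/EI
  triangular load, peak 13 at the fixed end: w₀L⁴/(30EI) = 16647/EI
  δ_0 = 101657/EI
Tip deflection under a unit load at B: L³/(3EI) = 914.7/EI.
With EI = 80000 kN·m²: δ_0 = 1.2707 m and δ_{BB} = 0.011433 m/kN.
Compatibility — the beam at B must follow the support down by 0.025 m: δ_0 − R_B·δ_{BB} = 0.025, so R_B = (1.2707 − 0.025)/0.011433 = 109 kN.
Moment equilibrium about A: M_A = Σ(load moments about A) − R_B·L = 2538 − 109×14 = 1013 kN·m.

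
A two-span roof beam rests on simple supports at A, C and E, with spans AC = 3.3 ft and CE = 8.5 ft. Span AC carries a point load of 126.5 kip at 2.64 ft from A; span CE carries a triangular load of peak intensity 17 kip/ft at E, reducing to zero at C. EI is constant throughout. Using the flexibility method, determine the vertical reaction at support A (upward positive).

Take M_C as the redundant. Released structure: two simple spans AC and CE with a hinge at C.
Rotations at C on the released spans (each span's end-slope, ×1/EI):
  span AC: point load 126.5 at a = 2.64: Pab(L + a)/(6LEI) = 66.12/EI
  span CE: triangular load, peak 17: 7w₀L³/(360EI) = 203/EI
  relative rotation θ_0 = (66.12 + 203)/EI = 269.1/EI
A unit hogging moment at C produces rotation L₁/(3EI) + L₂/(3EI) = 3.933/EI.
Slope continuity at C: θ_0 = M_C·3.933/EI, so M_C = 269.1/3.933 = 68.42 kip·ft (hogging).
Span AC, ΣM about A with M_C applied at C: R_C^{AC}·3.3 = 334 + 68.42, so R_C^{AC} = 121.9 kip and R_A = 126.5 − 121.9 = 4.566 kip.

R_A = 4.566 kip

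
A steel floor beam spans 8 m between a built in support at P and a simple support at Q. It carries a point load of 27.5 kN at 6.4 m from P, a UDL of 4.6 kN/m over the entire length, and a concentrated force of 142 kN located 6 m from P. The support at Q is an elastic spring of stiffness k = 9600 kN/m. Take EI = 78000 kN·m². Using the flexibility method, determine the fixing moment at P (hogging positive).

M_P = 235.8 kN·m

Remove the prop at Q; the released (primary) structure is a cantilever built in at P.
Primary-structure tip deflection at Q by superposition:
  point load 27.5 at a = 6.4: Pa²(3L − a)/(6EI) = 3304/EI
  UDL 4.6: wL⁴/(8EI) = 2355/EI
  point load 142 at a = 6: Pa²(3L − a)/(6EI) = 15336/EI
  δ_0 = 20995/EI
Tip deflection under a unit load at Q: L³/(3EI) = 170.7/EI.
With EI = 78000 kN·m²: δ_0 = 0.26917 m and δ_{QQ} = 0.002188 m/kN.
Compatibility — the spring shortens by R_Q/k under the reaction it provides: δ_0 − R_Q·δ_{QQ} = R_Q/k. With 1/k = 0.000104 m/kN, R_Q = δ_0 / (δ_{QQ} + 1/k) = 0.26917 / (0.002188 + 0.000104) = 117.4 kN.
Moment equilibrium about P: M_P = Σ(load moments about P) − R_Q·L = 1175 − 117.4×8 = 235.8 kN·m.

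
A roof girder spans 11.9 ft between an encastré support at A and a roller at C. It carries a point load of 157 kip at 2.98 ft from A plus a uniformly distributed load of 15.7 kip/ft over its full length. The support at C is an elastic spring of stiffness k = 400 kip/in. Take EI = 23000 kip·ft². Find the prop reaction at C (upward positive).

R_C = 82.89 kip

Release the roller at C. Primary structure: cantilever fixed at A.
Primary-structure tip deflection at C by superposition:
  point load 157 at a = 2.98: Pa²(3L − a)/(6EI) = 7603/EI
  UDL 15.7: wL⁴/(8EI) = 39355/EI
  δ_0 = 46958/EI
Flexibility coefficient — unit upward force at C: δ_{CC} = L³/(3EI) = 561.7/EI.
With EI = 23000 kip·ft²: δ_0 = 2.0416 ft and δ_{CC} = 0.024423 ft/kip.
Compatibility — the spring shortens by R_C/k under the reaction it provides: δ_0 − R_C·δ_{CC} = R_C/k. With 1/k = 1/(400×12) ft/kip = 0.000208 ft/kip, R_C = δ_0 / (δ_{CC} + 1/k) = 2.0416 / (0.024423 + 0.000208) = 82.89 kip.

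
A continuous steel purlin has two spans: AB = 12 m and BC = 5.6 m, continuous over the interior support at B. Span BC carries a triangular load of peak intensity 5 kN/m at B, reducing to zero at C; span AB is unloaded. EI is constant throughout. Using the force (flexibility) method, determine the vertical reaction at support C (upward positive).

Release continuity at B by inserting a hinge; the redundant is the internal moment M_B. The primary structure is two simply-supported spans AB and BC.
Rotations at B on the released spans (each span's end-slope, ×1/EI):
  span BC: triangular load, peak 5: w₀L³/(45EI) = 19.51/EI
  relative rotation θ_0 = (0 + 19.51)/EI = 19.51/EI
A unit hogging moment at B produces rotation L₁/(3EI) + L₂/(3EI) = 5.867/EI.
Compatibility: M_B·(L₁+L₂)/(3EI) = θ_0, giving M_B = 3.326 kN·m (hogging).
Span BC, ΣM about C: R_B^{BC}·5.6 = 52.27 + 3.326, so R_B^{BC} = 9.927 kN and R_C = 14 − 9.927 = 4.073 kN.

R_C = 4.073 kN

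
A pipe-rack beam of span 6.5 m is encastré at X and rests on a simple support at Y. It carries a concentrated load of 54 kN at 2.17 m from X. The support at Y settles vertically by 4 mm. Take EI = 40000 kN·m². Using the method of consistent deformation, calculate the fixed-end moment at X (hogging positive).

M_X = 76.39 kN·m

Release the roller at Y. Primary structure: cantilever fixed at X.
Primary-structure tip deflection at Y by superposition:
  point load 54 at a = 2.17: Pa²(3L − a)/(6EI) = 734.4/EI
Flexibility coefficient — unit upward force at Y: δ_{YY} = L³/(3EI) = 91.54/EI.
With EI = 40000 kN·m²: δ_0 = 0.018361 m and δ_{YY} = 0.002289 m/kN.
Compatibility — the beam at Y must follow the support down by 0.004 m: δ_0 − R_Y·δ_{YY} = 0.004, so R_Y = (0.018361 − 0.004)/0.002289 = 6.275 kN.
Moment equilibrium about X: M_X = Σ(load moments about X) − R_Y·L = 117.2 − 6.275×6.5 = 76.39 kN·m.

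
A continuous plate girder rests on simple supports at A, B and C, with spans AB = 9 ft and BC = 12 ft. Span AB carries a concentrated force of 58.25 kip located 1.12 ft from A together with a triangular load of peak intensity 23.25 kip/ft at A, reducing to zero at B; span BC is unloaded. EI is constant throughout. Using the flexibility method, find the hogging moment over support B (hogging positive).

Take M_B as the redundant. Released structure: two simple spans AB and BC with a hinge at B.
End slopes at the hinge B, treating each span as simply supported:
  span AB: point load 58.25 at a = 1.12: Pab(L + a)/(6LEI) = 96.34/EI
  span AB: triangular load, peak 23.25: 7w₀L³/(360EI) = 329.6/EI
  relative rotation θ_0 = (425.9 + 0)/EI = 425.9/EI
A unit hogging moment at B produces rotation L₁/(3EI) + L₂/(3EI) = 7/EI.
Slope continuity at B: θ_0 = M_B·7/EI, so M_B = 425.9/7 = 60.84 kip·ft (hogging).

M_B = 60.84 kip·ft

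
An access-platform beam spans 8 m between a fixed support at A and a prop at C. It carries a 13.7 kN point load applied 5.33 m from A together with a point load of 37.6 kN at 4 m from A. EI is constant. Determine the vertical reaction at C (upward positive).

Take the reaction at C as the redundant and release it; the primary structure is a cantilever fixed at A.
Primary-structure tip deflection at C by superposition:
  point load 13.7 at a = 5.33: Pa²(3L − a)/(6EI) = 1211/EI
  point load 37.6 at a = 4: Pa²(3L − a)/(6EI) = 2005/EI
  δ_0 = 3216/EI
Flexibility coefficient — unit upward force at C: δ_{CC} = L³/(3EI) = 170.7/EI.
The prop prevents deflection at C: R_C = δ_0/δ_{CC} = 3216/170.7 = 18.85 kN.

R_C = 18.85 kN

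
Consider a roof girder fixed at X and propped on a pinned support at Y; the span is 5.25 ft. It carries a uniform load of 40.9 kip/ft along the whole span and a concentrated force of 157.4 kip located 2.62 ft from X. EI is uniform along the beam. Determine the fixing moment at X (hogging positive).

Remove the prop at Y; the released (primary) structure is a cantilever built in at X.
Free-end deflection of the primary structure under the applied loading (downward +):
  UDL 40.9: wL⁴/(8EI) = 3884/EI
  point load 157.4 at a = 2.62: Pa²(3L − a)/(6EI) = 2364/EI
  δ_0 = 6248/EI
Tip deflection under a unit load at Y: L³/(3EI) = 48.23/EI.
Compatibility at Y: δ_0 − R_Y·δ_{YY} = 0, so R_Y = 6248/48.23 = 129.5 kip.
Moment equilibrium about X: M_X = Σ(load moments about X) − R_Y·L = 976 − 129.5×5.25 = 296 kip·ft.

M_X = 296 kip·ft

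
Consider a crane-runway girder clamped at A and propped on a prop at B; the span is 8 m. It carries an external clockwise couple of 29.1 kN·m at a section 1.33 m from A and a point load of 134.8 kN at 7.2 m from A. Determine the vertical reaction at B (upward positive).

R_B = 116.3 kN

Release the roller at B. Primary structure: cantilever fixed at A.
Downward deflection at the released point B due to the loads:
  clockwise couple 29.1 at a = 1.33: M₀a(2L − a)/(2EI) = 283.9/EI
  point load 134.8 at a = 7.2: Pa²(3L − a)/(6EI) = 19566/EI
  δ_0 = 19850/EI
Tip deflection under a unit load at B: L³/(3EI) = 170.7/EI.
Compatibility at B: δ_0 − R_B·δ_{BB} = 0, so R_B = 19850/170.7 = 116.3 kN.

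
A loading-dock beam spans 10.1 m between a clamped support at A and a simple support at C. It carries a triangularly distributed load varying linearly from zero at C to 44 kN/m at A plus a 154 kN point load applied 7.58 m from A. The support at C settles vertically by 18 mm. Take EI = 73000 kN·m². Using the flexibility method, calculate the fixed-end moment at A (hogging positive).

Choose R_C as the redundant. The primary structure is the cantilever fixed at A.
Primary-structure tip deflection at C by superposition:
  triangular load, peak 44 at the fixed end: w₀L⁴/(30EI) = 15262/EI
  point load 154 at a = 7.58: Pa²(3L − a)/(6EI) = 33506/EI
  δ_0 = 48768/EI
Tip deflection under a unit load at C: L³/(3EI) = 343.4/EI.
With EI = 73000 kN·m²: δ_0 = 0.66805 m and δ_{CC} = 0.004705 m/kN.
Compatibility — the beam at C must follow the support down by 0.018 m: δ_0 − R_C·δ_{CC} = 0.018, so R_C = (0.66805 − 0.018)/0.004705 = 138.2 kN.
Moment equilibrium about A: M_A = Σ(load moments about A) − R_C·L = 1915 − 138.2×10.1 = 519.8 kN·m.

M_A = 519.8 kN·m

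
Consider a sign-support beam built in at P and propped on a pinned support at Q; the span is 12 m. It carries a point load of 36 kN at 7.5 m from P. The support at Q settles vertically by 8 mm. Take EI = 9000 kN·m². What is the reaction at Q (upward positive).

Remove the prop at Q; the released (primary) structure is a cantilever built in at P.
Downward deflection at the released point Q due to the loads:
  point load 36 at a = 7.5: Pa²(3L − a)/(6EI) = 9619/EI
Tip deflection under a unit load at Q: L³/(3EI) = 576/EI.
With EI = 9000 kN·m²: δ_0 = 1.0688 m and δ_{QQ} = 0.064 m/kN.
Compatibility — the beam at Q must follow the support down by 0.008 m: δ_0 − R_Q·δ_{QQ} = 0.008, so R_Q = (1.0688 − 0.008)/0.064 = 16.57 kN.

R_Q = 16.57 kN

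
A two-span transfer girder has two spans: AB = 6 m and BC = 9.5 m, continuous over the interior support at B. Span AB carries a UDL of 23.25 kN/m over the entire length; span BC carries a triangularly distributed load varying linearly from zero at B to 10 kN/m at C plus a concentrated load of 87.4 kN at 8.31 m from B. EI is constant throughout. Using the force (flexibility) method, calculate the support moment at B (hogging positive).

M_B = 104.1 kN·m

Take M_B as the redundant. Released structure: two simple spans AB and BC with a hinge at B.
End slopes at the hinge B, treating each span as simply supported:
  span AB: UDL 23.25: wL³/(24EI) = 209.2/EI
  span BC: triangular load, peak 10: 7w₀L³/(360EI) = 166.7/EI
  span BC: point load 87.4 at a = 8.31: Pab(L + b)/(6LEI) = 162.1/EI
  relative rotation θ_0 = (209.2 + 328.8)/EI = 538.1/EI
A unit hogging moment at B produces rotation L₁/(3EI) + L₂/(3EI) = 5.167/EI.
Slope continuity at B: θ_0 = M_B·5.167/EI, so M_B = 538.1/5.167 = 104.1 kN·m (hogging).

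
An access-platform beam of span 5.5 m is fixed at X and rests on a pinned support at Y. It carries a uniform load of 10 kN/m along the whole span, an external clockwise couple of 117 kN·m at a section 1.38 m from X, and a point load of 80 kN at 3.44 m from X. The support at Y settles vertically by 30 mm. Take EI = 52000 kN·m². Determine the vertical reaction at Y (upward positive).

Remove the prop at Y; the released (primary) structure is a cantilever built in at X.
Free-end deflection of the primary structure under the applied loading (downward +):
  UDL 10: wL⁴/(8EI) = 1144/EI
  clockwise couple 117 at a = 1.38: M₀a(2L − a)/(2EI) = 776.6/EI
  point load 80 at a = 3.44: Pa²(3L − a)/(6EI) = 2061/EI
  δ_0 = 3981/EI
Tip deflection under a unit load at Y: L³/(3EI) = 55.46/EI.
With EI = 52000 kN·m²: δ_0 = 0.076559 m and δ_{YY} = 0.001067 m/kN.
Compatibility — the beam at Y must follow the support down by 0.03 m: δ_0 − R_Y·δ_{YY} = 0.03, so R_Y = (0.076559 − 0.03)/0.001067 = 43.66 kN.

R_Y = 43.66 kN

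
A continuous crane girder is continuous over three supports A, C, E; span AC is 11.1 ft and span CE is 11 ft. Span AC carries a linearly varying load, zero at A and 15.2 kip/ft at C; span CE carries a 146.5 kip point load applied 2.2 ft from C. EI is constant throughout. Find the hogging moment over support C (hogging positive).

Insert a hinge at C; M_C is the redundant, and each span becomes simply supported.
Rotations at C on the released spans (each span's end-slope, ×1/EI):
  span AC: triangular load, peak 15.2: w₀L³/(45EI) = 462/EI
  span CE: point load 146.5 at a = 2.2: Pab(L + b)/(6LEI) = 850.9/EI
  relative rotation θ_0 = (462 + 850.9)/EI = 1313/EI
A unit hogging moment at C produces rotation L₁/(3EI) + L₂/(3EI) = 7.367/EI.
Slope continuity at C: θ_0 = M_C·7.367/EI, so M_C = 1313/7.367 = 178.2 kip·ft (hogging).

M_C = 178.2 kip·ft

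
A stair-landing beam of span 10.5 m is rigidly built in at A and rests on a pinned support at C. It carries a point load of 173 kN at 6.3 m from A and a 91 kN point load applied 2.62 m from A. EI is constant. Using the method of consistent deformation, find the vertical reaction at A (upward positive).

R_A = 181.5 kN

Release the roller at C. Primary structure: cantilever fixed at A.
Primary-structure tip deflection at C by superposition:
  point load 173 at a = 6.3: Pa²(3L − a)/(6EI) = 28839/EI
  point load 91 at a = 2.62: Pa²(3L − a)/(6EI) = 3007/EI
  δ_0 = 31845/EI
Flexibility coefficient — unit upward force at C: δ_{CC} = L³/(3EI) = 385.9/EI.
Compatibility at C: δ_0 − R_C·δ_{CC} = 0, so R_C = 31845/385.9 = 82.53 kN.
Vertical equilibrium: R_A = ΣP − R_C = 264 − 82.53 = 181.5 kN.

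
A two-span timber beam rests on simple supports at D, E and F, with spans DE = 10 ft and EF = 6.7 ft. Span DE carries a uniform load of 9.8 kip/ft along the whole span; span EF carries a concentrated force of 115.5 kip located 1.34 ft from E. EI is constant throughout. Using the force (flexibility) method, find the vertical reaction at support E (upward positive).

R_E = 170.8 kip

Take M_E as the redundant. Released structure: two simple spans DE and EF with a hinge at E.
End slopes at the hinge E, treating each span as simply supported:
  span DE: UDL 9.8: wL³/(24EI) = 408.3/EI
  span EF: point load 115.5 at a = 1.34: Pab(L + b)/(6LEI) = 248.9/EI
  relative rotation θ_0 = (408.3 + 248.9)/EI = 657.2/EI
A unit hogging moment at E produces rotation L₁/(3EI) + L₂/(3EI) = 5.567/EI.
Compatibility: M_E·(L₁+L₂)/(3EI) = θ_0, giving M_E = 118.1 kip·ft (hogging).
Span DE, ΣM about D with M_E applied at E: R_E^{DE}·10 = 490 + 118.1, so R_E^{DE} = 60.81 kip and R_D = 98 − 60.81 = 37.19 kip.
Span EF, ΣM about F: R_E^{EF}·6.7 = 619.1 + 118.1, so R_E^{EF} = 110 kip and R_F = 115.5 − 110 = 5.479 kip.
R_E = 60.81 + 110 = 170.8 kip.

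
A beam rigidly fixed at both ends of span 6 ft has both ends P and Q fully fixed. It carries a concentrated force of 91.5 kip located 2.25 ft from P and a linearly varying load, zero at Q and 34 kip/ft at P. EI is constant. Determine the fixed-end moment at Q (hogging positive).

Release both end moments; the primary structure is a simply-supported span PQ with redundants M_P and M_Q.
On the primary (simply-supported) span, the end slopes from the loading are:
  at P: point load 91.5 at a = 2.25: Pab(L + b)/(6LEI) = 209.1/EI
  at Q: point load 91.5 at a = 2.25: Pab(L + a)/(6LEI) = 176.9/EI
  at P: triangular load, peak 34: w₀L³/(45EI) = 163.2/EI
  at Q: triangular load, peak 34: 7w₀L³/(360EI) = 142.8/EI
  θ_P0 = 372.3/EI,  θ_Q0 = 319.7/EI
Flexibility coefficients: a unit moment at one end gives L/(3EI) there and L/(6EI) at the far end, so f₁₁ = f₂₂ = 2/EI and f₁₂ = f₂₁ = 1/EI.
Compatibility — zero rotation at each built-in end:
  2 M_P + 1 M_Q = 372.3
  1 M_P + 2 M_Q = 319.7
Solving the pair gives M_P = 141.6 kip·ft and M_Q = 89.05 kip·ft (hogging).

M_Q = 89.05 kip·ft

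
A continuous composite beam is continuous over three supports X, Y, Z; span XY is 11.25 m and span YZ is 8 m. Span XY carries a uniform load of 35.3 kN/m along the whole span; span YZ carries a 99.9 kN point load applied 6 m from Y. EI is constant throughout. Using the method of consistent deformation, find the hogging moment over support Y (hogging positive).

M_Y = 365.3 kN·m

Insert a hinge at Y; M_Y is the redundant, and each span becomes simply supported.
Rotations at Y on the released spans (each span's end-slope, ×1/EI):
  span XY: UDL 35.3: wL³/(24EI) = 2094/EI
  span YZ: point load 99.9 at a = 6: Pab(L + b)/(6LEI) = 249.8/EI
  relative rotation θ_0 = (2094 + 249.8)/EI = 2344/EI
A unit hogging moment at Y produces rotation L₁/(3EI) + L₂/(3EI) = 6.417/EI.
Compatibility: M_Y·(L₁+L₂)/(3EI) = θ_0, giving M_Y = 365.3 kN·m (hogging).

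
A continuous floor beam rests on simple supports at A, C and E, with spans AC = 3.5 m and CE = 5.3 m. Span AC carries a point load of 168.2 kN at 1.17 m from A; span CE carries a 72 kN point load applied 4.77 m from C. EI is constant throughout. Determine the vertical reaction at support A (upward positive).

Take M_C as the redundant. Released structure: two simple spans AC and CE with a hinge at C.
End slopes at the hinge C, treating each span as simply supported:
  span AC: point load 168.2 at a = 1.17: Pab(L + a)/(6LEI) = 102/EI
  span CE: point load 72 at a = 4.77: Pab(L + b)/(6LEI) = 33.37/EI
  relative rotation θ_0 = (102 + 33.37)/EI = 135.3/EI
A unit hogging moment at C produces rotation L₁/(3EI) + L₂/(3EI) = 2.933/EI.
Compatibility: M_C·(L₁+L₂)/(3EI) = θ_0, giving M_C = 46.14 kN·m (hogging).
Span AC, ΣM about A with M_C applied at C: R_C^{AC}·3.5 = 196.8 + 46.14, so R_C^{AC} = 69.41 kN and R_A = 168.2 − 69.41 = 98.79 kN.

R_A = 98.79 kN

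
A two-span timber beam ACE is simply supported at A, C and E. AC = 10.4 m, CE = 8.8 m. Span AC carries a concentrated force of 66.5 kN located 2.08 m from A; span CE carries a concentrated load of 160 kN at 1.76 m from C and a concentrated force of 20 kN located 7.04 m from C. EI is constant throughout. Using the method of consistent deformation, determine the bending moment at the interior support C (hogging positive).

Release continuity at C by inserting a hinge; the redundant is the internal moment M_C. The primary structure is two simply-supported spans AC and CE.
Rotations at C on the released spans (each span's end-slope, ×1/EI):
  span AC: point load 66.5 at a = 2.08: Pab(L + a)/(6LEI) = 230.2/EI
  span CE: point load 160 at a = 1.76: Pab(L + b)/(6LEI) = 594.7/EI
  span CE: point load 20 at a = 7.04: Pab(L + b)/(6LEI) = 49.56/EI
  relative rotation θ_0 = (230.2 + 644.3)/EI = 874.5/EI
A unit hogging moment at C produces rotation L₁/(3EI) + L₂/(3EI) = 6.4/EI.
Compatibility: M_C·(L₁+L₂)/(3EI) = θ_0, giving M_C = 136.6 kN·m (hogging).

M_C = 136.6 kN·m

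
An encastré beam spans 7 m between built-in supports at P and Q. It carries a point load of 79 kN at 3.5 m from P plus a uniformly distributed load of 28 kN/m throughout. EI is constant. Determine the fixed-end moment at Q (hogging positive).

M_Q = 183.5 kN·m

Release both end moments; the primary structure is a simply-supported span PQ with redundants M_P and M_Q.
Simple-span end rotations at P and Q under the given loads:
  at P: point load 79 at a = 3.5: Pab(L + b)/(6LEI) = 241.9/EI
  at Q: point load 79 at a = 3.5: Pab(L + a)/(6LEI) = 241.9/EI
  at P: UDL 28: wL³/(24EI) = 400.2/EI
  at Q: UDL 28: wL³/(24EI) = 400.2/EI
  θ_P0 = 642.1/EI,  θ_Q0 = 642.1/EI
Flexibility coefficients: a unit moment at one end gives L/(3EI) there and L/(6EI) at the far end, so f₁₁ = f₂₂ = 2.333/EI and f₁₂ = f₂₁ = 1.167/EI.
Compatibility — zero rotation at each built-in end:
  2.333 M_P + 1.167 M_Q = 642.1
  1.167 M_P + 2.333 M_Q = 642.1
Solving the pair gives M_P = 183.5 kN·m and M_Q = 183.5 kN·m (hogging).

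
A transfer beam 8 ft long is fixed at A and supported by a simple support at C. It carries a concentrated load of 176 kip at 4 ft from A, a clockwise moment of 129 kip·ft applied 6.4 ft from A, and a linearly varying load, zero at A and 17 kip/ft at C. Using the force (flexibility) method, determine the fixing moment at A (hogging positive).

Remove the prop at C; the released (primary) structure is a cantilever built in at A.
Free-end deflection of the primary structure under the applied loading (downward +):
  point load 176 at a = 4: Pa²(3L − a)/(6EI) = 9387/EI
  clockwise couple 129 at a = 6.4: M₀a(2L − a)/(2EI) = 3963/EI
  triangular load, peak 17 at the free end: 11w₀L⁴/(120EI) = 6383/EI
  δ_0 = 19732/EI
Tip deflection under a unit load at C: L³/(3EI) = 170.7/EI.
Compatibility at C: δ_0 − R_C·δ_{CC} = 0, so R_C = 19732/170.7 = 115.6 kip.
Moment equilibrium about A: M_A = Σ(load moments about A) − R_C·L = 1196 − 115.6×8 = 270.7 kip·ft.

M_A = 270.7 kip·ft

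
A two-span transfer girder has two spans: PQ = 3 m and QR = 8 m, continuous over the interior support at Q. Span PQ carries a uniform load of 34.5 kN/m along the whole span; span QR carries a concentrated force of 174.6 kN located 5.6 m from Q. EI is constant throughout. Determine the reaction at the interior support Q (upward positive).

Insert a hinge at Q; M_Q is the redundant, and each span becomes simply supported.
Discontinuity in slope at Q on the released structure — sum the simple-span end rotations:
  span PQ: UDL 34.5: wL³/(24EI) = 38.81/EI
  span QR: point load 174.6 at a = 5.6: Pab(L + b)/(6LEI) = 508.4/EI
  relative rotation θ_0 = (38.81 + 508.4)/EI = 547.2/EI
A unit hogging moment at Q produces rotation L₁/(3EI) + L₂/(3EI) = 3.667/EI.
Slope continuity at Q: θ_0 = M_Q·3.667/EI, so M_Q = 547.2/3.667 = 149.2 kN·m (hogging).
Span PQ, ΣM about P with M_Q applied at Q: R_Q^{PQ}·3 = 155.2 + 149.2, so R_Q^{PQ} = 101.5 kN and R_P = 103.5 − 101.5 = 2 kN.
Span QR, ΣM about R: R_Q^{QR}·8 = 419 + 149.2, so R_Q^{QR} = 71.04 kN and R_R = 174.6 − 71.04 = 103.6 kN.
R_Q = 101.5 + 71.04 = 172.5 kN.

R_Q = 172.5 kN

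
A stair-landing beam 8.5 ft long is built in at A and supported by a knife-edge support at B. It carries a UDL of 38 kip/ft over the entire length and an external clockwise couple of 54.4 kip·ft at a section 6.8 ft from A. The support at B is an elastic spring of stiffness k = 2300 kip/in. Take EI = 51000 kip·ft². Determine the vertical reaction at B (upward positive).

Release the roller at B. Primary structure: cantilever fixed at A.
Free-end deflection of the primary structure under the applied loading (downward +):
  UDL 38: wL⁴/(8EI) = 24795/EI
  clockwise couple 54.4 at a = 6.8: M₀a(2L − a)/(2EI) = 1887/EI
  δ_0 = 26682/EI
Flexibility coefficient — unit upward force at B: δ_{BB} = L³/(3EI) = 204.7/EI.
With EI = 51000 kip·ft²: δ_0 = 0.52317 ft and δ_{BB} = 0.004014 ft/kip.
Compatibility — the spring shortens by R_B/k under the reaction it provides: δ_0 − R_B·δ_{BB} = R_B/k. With 1/k = 1/(2300×12) ft/kip = 0.000036 ft/kip, R_B = δ_0 / (δ_{BB} + 1/k) = 0.52317 / (0.004014 + 0.000036) = 129.2 kip.

R_B = 129.2 kip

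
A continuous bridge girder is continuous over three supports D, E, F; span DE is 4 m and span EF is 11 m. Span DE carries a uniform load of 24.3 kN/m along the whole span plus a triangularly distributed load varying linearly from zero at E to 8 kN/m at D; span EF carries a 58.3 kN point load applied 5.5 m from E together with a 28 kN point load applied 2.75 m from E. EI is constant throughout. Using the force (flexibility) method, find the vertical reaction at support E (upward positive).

Take M_E as the redundant. Released structure: two simple spans DE and EF with a hinge at E.
End slopes at the hinge E, treating each span as simply supported:
  span DE: UDL 24.3: wL³/(24EI) = 64.8/EI
  span DE: triangular load, peak 8: 7w₀L³/(360EI) = 9.956/EI
  span EF: point load 58.3 at a = 5.5: Pab(L + b)/(6LEI) = 440.9/EI
  span EF: point load 28 at a = 2.75: Pab(L + b)/(6LEI) = 185.3/EI
  relative rotation θ_0 = (74.76 + 626.2)/EI = 700.9/EI
A unit hogging moment at E produces rotation L₁/(3EI) + L₂/(3EI) = 5/EI.
Slope continuity at E: θ_0 = M_E·5/EI, so M_E = 700.9/5 = 140.2 kN·m (hogging).
Span DE, ΣM about D with M_E applied at E: R_E^{DE}·4 = 215.7 + 140.2, so R_E^{DE} = 88.98 kN and R_D = 113.2 − 88.98 = 24.22 kN.
Span EF, ΣM about F: R_E^{EF}·11 = 551.6 + 140.2, so R_E^{EF} = 62.89 kN and R_F = 86.3 − 62.89 = 23.41 kN.
R_E = 88.98 + 62.89 = 151.9 kN.

R_E = 151.9 kN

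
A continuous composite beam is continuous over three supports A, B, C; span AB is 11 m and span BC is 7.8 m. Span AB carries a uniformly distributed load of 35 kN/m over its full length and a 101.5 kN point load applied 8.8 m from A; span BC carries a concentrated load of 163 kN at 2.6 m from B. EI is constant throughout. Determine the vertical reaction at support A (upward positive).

Release continuity at B by inserting a hinge; the redundant is the internal moment M_B. The primary structure is two simply-supported spans AB and BC.
Discontinuity in slope at B on the released structure — sum the simple-span end rotations:
  span AB: UDL 35: wL³/(24EI) = 1941/EI
  span AB: point load 101.5 at a = 8.8: Pab(L + a)/(6LEI) = 589.5/EI
  span BC: point load 163 at a = 2.6: Pab(L + b)/(6LEI) = 612.2/EI
  relative rotation θ_0 = (2531 + 612.2)/EI = 3143/EI
A unit hogging moment at B produces rotation L₁/(3EI) + L₂/(3EI) = 6.267/EI.
Compatibility: M_B·(L₁+L₂)/(3EI) = θ_0, giving M_B = 501.5 kN·m (hogging).
Span AB, ΣM about A with M_B applied at B: R_B^{AB}·11 = 3011 + 501.5, so R_B^{AB} = 319.3 kN and R_A = 486.5 − 319.3 = 167.2 kN.

R_A = 167.2 kN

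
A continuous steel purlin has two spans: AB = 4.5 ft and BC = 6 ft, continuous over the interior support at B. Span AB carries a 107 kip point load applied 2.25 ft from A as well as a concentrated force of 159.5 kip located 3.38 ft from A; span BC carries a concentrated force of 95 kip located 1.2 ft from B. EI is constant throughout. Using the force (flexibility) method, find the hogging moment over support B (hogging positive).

Take M_B as the redundant. Released structure: two simple spans AB and BC with a hinge at B.
End slopes at the hinge B, treating each span as simply supported:
  span AB: point load 107 at a = 2.25: Pab(L + a)/(6LEI) = 135.4/EI
  span AB: point load 159.5 at a = 3.38: Pab(L + a)/(6LEI) = 176.2/EI
  span BC: point load 95 at a = 1.2: Pab(L + b)/(6LEI) = 164.2/EI
  relative rotation θ_0 = (311.6 + 164.2)/EI = 475.8/EI
A unit hogging moment at B produces rotation L₁/(3EI) + L₂/(3EI) = 3.5/EI.
Slope continuity at B: θ_0 = M_B·3.5/EI, so M_B = 475.8/3.5 = 135.9 kip·ft (hogging).

M_B = 135.9 kip·ft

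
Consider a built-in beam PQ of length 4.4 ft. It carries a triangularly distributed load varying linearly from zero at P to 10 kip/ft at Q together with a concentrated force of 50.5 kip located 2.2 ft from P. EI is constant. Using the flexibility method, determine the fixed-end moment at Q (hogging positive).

M_Q = 37.45 kip·ft

Take the two fixed-end moments M_P, M_Q as redundants; the released structure is the simple span PQ.
Simple-span end rotations at P and Q under the given loads:
  at P: triangular load, peak 10: 7w₀L³/(360EI) = 16.56/EI
  at Q: triangular load, peak 10: w₀L³/(45EI) = 18.93/EI
  at P: point load 50.5 at a = 2.2: Pab(L + b)/(6LEI) = 61.1/EI
  at Q: point load 50.5 at a = 2.2: Pab(L + a)/(6LEI) = 61.1/EI
  θ_P0 = 77.67/EI,  θ_Q0 = 80.03/EI
Flexibility coefficients: a unit moment at one end gives L/(3EI) there and L/(6EI) at the far end, so f₁₁ = f₂₂ = 1.467/EI and f₁₂ = f₂₁ = 0.7333/EI.
Compatibility — zero rotation at each built-in end:
  1.467 M_P + 0.7333 M_Q = 77.67
  0.7333 M_P + 1.467 M_Q = 80.03
Solving the pair gives M_P = 34.23 kip·ft and M_Q = 37.45 kip·ft (hogging).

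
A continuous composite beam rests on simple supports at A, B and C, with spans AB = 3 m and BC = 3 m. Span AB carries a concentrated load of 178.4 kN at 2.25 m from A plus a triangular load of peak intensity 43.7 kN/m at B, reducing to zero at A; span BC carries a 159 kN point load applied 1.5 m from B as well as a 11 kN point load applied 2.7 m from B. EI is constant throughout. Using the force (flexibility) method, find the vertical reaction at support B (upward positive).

R_B = 326.5 kN

Insert a hinge at B; M_B is the redundant, and each span becomes simply supported.
End slopes at the hinge B, treating each span as simply supported:
  span AB: point load 178.4 at a = 2.25: Pab(L + a)/(6LEI) = 87.81/EI
  span AB: triangular load, peak 43.7: w₀L³/(45EI) = 26.22/EI
  span BC: point load 159 at a = 1.5: Pab(L + b)/(6LEI) = 89.44/EI
  span BC: point load 11 at a = 2.7: Pab(L + b)/(6LEI) = 1.633/EI
  relative rotation θ_0 = (114 + 91.07)/EI = 205.1/EI
A unit hogging moment at B produces rotation L₁/(3EI) + L₂/(3EI) = 2/EI.
Slope continuity at B: θ_0 = M_B·2/EI, so M_B = 205.1/2 = 102.5 kN·m (hogging).
Span AB, ΣM about A with M_B applied at B: R_B^{AB}·3 = 532.5 + 102.5, so R_B^{AB} = 211.7 kN and R_A = 243.9 − 211.7 = 32.27 kN.
Span BC, ΣM about C: R_B^{BC}·3 = 241.8 + 102.5, so R_B^{BC} = 114.8 kN and R_C = 170 − 114.8 = 55.22 kN.
R_B = 211.7 + 114.8 = 326.5 kN.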